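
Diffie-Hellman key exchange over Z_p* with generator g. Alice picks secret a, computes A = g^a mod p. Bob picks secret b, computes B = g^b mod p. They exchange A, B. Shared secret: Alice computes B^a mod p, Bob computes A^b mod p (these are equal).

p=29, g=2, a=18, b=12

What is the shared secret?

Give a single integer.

Answer: 23

Derivation:
A = 2^18 mod 29  (bits of 18 = 10010)
  bit 0 = 1: r = r^2 * 2 mod 29 = 1^2 * 2 = 1*2 = 2
  bit 1 = 0: r = r^2 mod 29 = 2^2 = 4
  bit 2 = 0: r = r^2 mod 29 = 4^2 = 16
  bit 3 = 1: r = r^2 * 2 mod 29 = 16^2 * 2 = 24*2 = 19
  bit 4 = 0: r = r^2 mod 29 = 19^2 = 13
  -> A = 13
B = 2^12 mod 29  (bits of 12 = 1100)
  bit 0 = 1: r = r^2 * 2 mod 29 = 1^2 * 2 = 1*2 = 2
  bit 1 = 1: r = r^2 * 2 mod 29 = 2^2 * 2 = 4*2 = 8
  bit 2 = 0: r = r^2 mod 29 = 8^2 = 6
  bit 3 = 0: r = r^2 mod 29 = 6^2 = 7
  -> B = 7
s = B^a = 7^18 mod 29  (bits of 18 = 10010)
  bit 0 = 1: r = r^2 * 7 mod 29 = 1^2 * 7 = 1*7 = 7
  bit 1 = 0: r = r^2 mod 29 = 7^2 = 20
  bit 2 = 0: r = r^2 mod 29 = 20^2 = 23
  bit 3 = 1: r = r^2 * 7 mod 29 = 23^2 * 7 = 7*7 = 20
  bit 4 = 0: r = r^2 mod 29 = 20^2 = 23
  -> s = B^a = 23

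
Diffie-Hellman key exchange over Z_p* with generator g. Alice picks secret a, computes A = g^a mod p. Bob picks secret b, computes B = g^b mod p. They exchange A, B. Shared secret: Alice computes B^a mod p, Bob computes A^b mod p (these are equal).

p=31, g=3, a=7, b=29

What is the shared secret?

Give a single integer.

A = 3^7 mod 31  (bits of 7 = 111)
  bit 0 = 1: r = r^2 * 3 mod 31 = 1^2 * 3 = 1*3 = 3
  bit 1 = 1: r = r^2 * 3 mod 31 = 3^2 * 3 = 9*3 = 27
  bit 2 = 1: r = r^2 * 3 mod 31 = 27^2 * 3 = 16*3 = 17
  -> A = 17
B = 3^29 mod 31  (bits of 29 = 11101)
  bit 0 = 1: r = r^2 * 3 mod 31 = 1^2 * 3 = 1*3 = 3
  bit 1 = 1: r = r^2 * 3 mod 31 = 3^2 * 3 = 9*3 = 27
  bit 2 = 1: r = r^2 * 3 mod 31 = 27^2 * 3 = 16*3 = 17
  bit 3 = 0: r = r^2 mod 31 = 17^2 = 10
  bit 4 = 1: r = r^2 * 3 mod 31 = 10^2 * 3 = 7*3 = 21
  -> B = 21
s = B^a = 21^7 mod 31  (bits of 7 = 111)
  bit 0 = 1: r = r^2 * 21 mod 31 = 1^2 * 21 = 1*21 = 21
  bit 1 = 1: r = r^2 * 21 mod 31 = 21^2 * 21 = 7*21 = 23
  bit 2 = 1: r = r^2 * 21 mod 31 = 23^2 * 21 = 2*21 = 11
  -> s = B^a = 11

Answer: 11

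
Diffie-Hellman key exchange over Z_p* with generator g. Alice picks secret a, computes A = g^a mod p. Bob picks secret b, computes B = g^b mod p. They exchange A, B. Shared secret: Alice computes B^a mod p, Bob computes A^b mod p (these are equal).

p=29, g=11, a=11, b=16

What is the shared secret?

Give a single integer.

Answer: 16

Derivation:
A = 11^11 mod 29  (bits of 11 = 1011)
  bit 0 = 1: r = r^2 * 11 mod 29 = 1^2 * 11 = 1*11 = 11
  bit 1 = 0: r = r^2 mod 29 = 11^2 = 5
  bit 2 = 1: r = r^2 * 11 mod 29 = 5^2 * 11 = 25*11 = 14
  bit 3 = 1: r = r^2 * 11 mod 29 = 14^2 * 11 = 22*11 = 10
  -> A = 10
B = 11^16 mod 29  (bits of 16 = 10000)
  bit 0 = 1: r = r^2 * 11 mod 29 = 1^2 * 11 = 1*11 = 11
  bit 1 = 0: r = r^2 mod 29 = 11^2 = 5
  bit 2 = 0: r = r^2 mod 29 = 5^2 = 25
  bit 3 = 0: r = r^2 mod 29 = 25^2 = 16
  bit 4 = 0: r = r^2 mod 29 = 16^2 = 24
  -> B = 24
s = B^a = 24^11 mod 29  (bits of 11 = 1011)
  bit 0 = 1: r = r^2 * 24 mod 29 = 1^2 * 24 = 1*24 = 24
  bit 1 = 0: r = r^2 mod 29 = 24^2 = 25
  bit 2 = 1: r = r^2 * 24 mod 29 = 25^2 * 24 = 16*24 = 7
  bit 3 = 1: r = r^2 * 24 mod 29 = 7^2 * 24 = 20*24 = 16
  -> s = B^a = 16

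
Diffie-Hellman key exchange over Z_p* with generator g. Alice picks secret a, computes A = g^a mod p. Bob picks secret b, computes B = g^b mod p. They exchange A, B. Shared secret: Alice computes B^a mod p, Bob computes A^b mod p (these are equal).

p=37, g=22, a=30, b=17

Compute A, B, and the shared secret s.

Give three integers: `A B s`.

Answer: 11 5 27

Derivation:
A = 22^30 mod 37  (bits of 30 = 11110)
  bit 0 = 1: r = r^2 * 22 mod 37 = 1^2 * 22 = 1*22 = 22
  bit 1 = 1: r = r^2 * 22 mod 37 = 22^2 * 22 = 3*22 = 29
  bit 2 = 1: r = r^2 * 22 mod 37 = 29^2 * 22 = 27*22 = 2
  bit 3 = 1: r = r^2 * 22 mod 37 = 2^2 * 22 = 4*22 = 14
  bit 4 = 0: r = r^2 mod 37 = 14^2 = 11
  -> A = 11
B = 22^17 mod 37  (bits of 17 = 10001)
  bit 0 = 1: r = r^2 * 22 mod 37 = 1^2 * 22 = 1*22 = 22
  bit 1 = 0: r = r^2 mod 37 = 22^2 = 3
  bit 2 = 0: r = r^2 mod 37 = 3^2 = 9
  bit 3 = 0: r = r^2 mod 37 = 9^2 = 7
  bit 4 = 1: r = r^2 * 22 mod 37 = 7^2 * 22 = 12*22 = 5
  -> B = 5
s = B^a = 5^30 mod 37  (bits of 30 = 11110)
  bit 0 = 1: r = r^2 * 5 mod 37 = 1^2 * 5 = 1*5 = 5
  bit 1 = 1: r = r^2 * 5 mod 37 = 5^2 * 5 = 25*5 = 14
  bit 2 = 1: r = r^2 * 5 mod 37 = 14^2 * 5 = 11*5 = 18
  bit 3 = 1: r = r^2 * 5 mod 37 = 18^2 * 5 = 28*5 = 29
  bit 4 = 0: r = r^2 mod 37 = 29^2 = 27
  -> s = B^a = 27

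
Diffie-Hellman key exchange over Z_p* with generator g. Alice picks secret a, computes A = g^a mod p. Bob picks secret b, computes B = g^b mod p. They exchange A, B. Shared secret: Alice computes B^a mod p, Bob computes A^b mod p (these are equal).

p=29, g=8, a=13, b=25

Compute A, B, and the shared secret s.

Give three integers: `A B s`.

A = 8^13 mod 29  (bits of 13 = 1101)
  bit 0 = 1: r = r^2 * 8 mod 29 = 1^2 * 8 = 1*8 = 8
  bit 1 = 1: r = r^2 * 8 mod 29 = 8^2 * 8 = 6*8 = 19
  bit 2 = 0: r = r^2 mod 29 = 19^2 = 13
  bit 3 = 1: r = r^2 * 8 mod 29 = 13^2 * 8 = 24*8 = 18
  -> A = 18
B = 8^25 mod 29  (bits of 25 = 11001)
  bit 0 = 1: r = r^2 * 8 mod 29 = 1^2 * 8 = 1*8 = 8
  bit 1 = 1: r = r^2 * 8 mod 29 = 8^2 * 8 = 6*8 = 19
  bit 2 = 0: r = r^2 mod 29 = 19^2 = 13
  bit 3 = 0: r = r^2 mod 29 = 13^2 = 24
  bit 4 = 1: r = r^2 * 8 mod 29 = 24^2 * 8 = 25*8 = 26
  -> B = 26
s = B^a = 26^13 mod 29  (bits of 13 = 1101)
  bit 0 = 1: r = r^2 * 26 mod 29 = 1^2 * 26 = 1*26 = 26
  bit 1 = 1: r = r^2 * 26 mod 29 = 26^2 * 26 = 9*26 = 2
  bit 2 = 0: r = r^2 mod 29 = 2^2 = 4
  bit 3 = 1: r = r^2 * 26 mod 29 = 4^2 * 26 = 16*26 = 10
  -> s = B^a = 10

Answer: 18 26 10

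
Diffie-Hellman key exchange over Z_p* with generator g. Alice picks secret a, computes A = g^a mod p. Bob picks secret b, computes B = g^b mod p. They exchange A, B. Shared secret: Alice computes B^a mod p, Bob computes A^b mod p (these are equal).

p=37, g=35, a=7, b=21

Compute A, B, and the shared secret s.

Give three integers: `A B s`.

Answer: 20 8 29

Derivation:
A = 35^7 mod 37  (bits of 7 = 111)
  bit 0 = 1: r = r^2 * 35 mod 37 = 1^2 * 35 = 1*35 = 35
  bit 1 = 1: r = r^2 * 35 mod 37 = 35^2 * 35 = 4*35 = 29
  bit 2 = 1: r = r^2 * 35 mod 37 = 29^2 * 35 = 27*35 = 20
  -> A = 20
B = 35^21 mod 37  (bits of 21 = 10101)
  bit 0 = 1: r = r^2 * 35 mod 37 = 1^2 * 35 = 1*35 = 35
  bit 1 = 0: r = r^2 mod 37 = 35^2 = 4
  bit 2 = 1: r = r^2 * 35 mod 37 = 4^2 * 35 = 16*35 = 5
  bit 3 = 0: r = r^2 mod 37 = 5^2 = 25
  bit 4 = 1: r = r^2 * 35 mod 37 = 25^2 * 35 = 33*35 = 8
  -> B = 8
s = B^a = 8^7 mod 37  (bits of 7 = 111)
  bit 0 = 1: r = r^2 * 8 mod 37 = 1^2 * 8 = 1*8 = 8
  bit 1 = 1: r = r^2 * 8 mod 37 = 8^2 * 8 = 27*8 = 31
  bit 2 = 1: r = r^2 * 8 mod 37 = 31^2 * 8 = 36*8 = 29
  -> s = B^a = 29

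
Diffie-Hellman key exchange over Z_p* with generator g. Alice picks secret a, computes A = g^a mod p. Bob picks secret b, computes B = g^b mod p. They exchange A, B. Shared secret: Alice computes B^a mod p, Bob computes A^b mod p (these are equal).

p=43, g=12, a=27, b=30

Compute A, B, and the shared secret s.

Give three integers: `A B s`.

A = 12^27 mod 43  (bits of 27 = 11011)
  bit 0 = 1: r = r^2 * 12 mod 43 = 1^2 * 12 = 1*12 = 12
  bit 1 = 1: r = r^2 * 12 mod 43 = 12^2 * 12 = 15*12 = 8
  bit 2 = 0: r = r^2 mod 43 = 8^2 = 21
  bit 3 = 1: r = r^2 * 12 mod 43 = 21^2 * 12 = 11*12 = 3
  bit 4 = 1: r = r^2 * 12 mod 43 = 3^2 * 12 = 9*12 = 22
  -> A = 22
B = 12^30 mod 43  (bits of 30 = 11110)
  bit 0 = 1: r = r^2 * 12 mod 43 = 1^2 * 12 = 1*12 = 12
  bit 1 = 1: r = r^2 * 12 mod 43 = 12^2 * 12 = 15*12 = 8
  bit 2 = 1: r = r^2 * 12 mod 43 = 8^2 * 12 = 21*12 = 37
  bit 3 = 1: r = r^2 * 12 mod 43 = 37^2 * 12 = 36*12 = 2
  bit 4 = 0: r = r^2 mod 43 = 2^2 = 4
  -> B = 4
s = B^a = 4^27 mod 43  (bits of 27 = 11011)
  bit 0 = 1: r = r^2 * 4 mod 43 = 1^2 * 4 = 1*4 = 4
  bit 1 = 1: r = r^2 * 4 mod 43 = 4^2 * 4 = 16*4 = 21
  bit 2 = 0: r = r^2 mod 43 = 21^2 = 11
  bit 3 = 1: r = r^2 * 4 mod 43 = 11^2 * 4 = 35*4 = 11
  bit 4 = 1: r = r^2 * 4 mod 43 = 11^2 * 4 = 35*4 = 11
  -> s = B^a = 11

Answer: 22 4 11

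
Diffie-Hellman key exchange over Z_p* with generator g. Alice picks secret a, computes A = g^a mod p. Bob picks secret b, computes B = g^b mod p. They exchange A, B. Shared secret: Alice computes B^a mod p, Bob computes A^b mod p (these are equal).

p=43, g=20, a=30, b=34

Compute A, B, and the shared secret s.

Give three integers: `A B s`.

Answer: 35 24 16

Derivation:
A = 20^30 mod 43  (bits of 30 = 11110)
  bit 0 = 1: r = r^2 * 20 mod 43 = 1^2 * 20 = 1*20 = 20
  bit 1 = 1: r = r^2 * 20 mod 43 = 20^2 * 20 = 13*20 = 2
  bit 2 = 1: r = r^2 * 20 mod 43 = 2^2 * 20 = 4*20 = 37
  bit 3 = 1: r = r^2 * 20 mod 43 = 37^2 * 20 = 36*20 = 32
  bit 4 = 0: r = r^2 mod 43 = 32^2 = 35
  -> A = 35
B = 20^34 mod 43  (bits of 34 = 100010)
  bit 0 = 1: r = r^2 * 20 mod 43 = 1^2 * 20 = 1*20 = 20
  bit 1 = 0: r = r^2 mod 43 = 20^2 = 13
  bit 2 = 0: r = r^2 mod 43 = 13^2 = 40
  bit 3 = 0: r = r^2 mod 43 = 40^2 = 9
  bit 4 = 1: r = r^2 * 20 mod 43 = 9^2 * 20 = 38*20 = 29
  bit 5 = 0: r = r^2 mod 43 = 29^2 = 24
  -> B = 24
s = B^a = 24^30 mod 43  (bits of 30 = 11110)
  bit 0 = 1: r = r^2 * 24 mod 43 = 1^2 * 24 = 1*24 = 24
  bit 1 = 1: r = r^2 * 24 mod 43 = 24^2 * 24 = 17*24 = 21
  bit 2 = 1: r = r^2 * 24 mod 43 = 21^2 * 24 = 11*24 = 6
  bit 3 = 1: r = r^2 * 24 mod 43 = 6^2 * 24 = 36*24 = 4
  bit 4 = 0: r = r^2 mod 43 = 4^2 = 16
  -> s = B^a = 16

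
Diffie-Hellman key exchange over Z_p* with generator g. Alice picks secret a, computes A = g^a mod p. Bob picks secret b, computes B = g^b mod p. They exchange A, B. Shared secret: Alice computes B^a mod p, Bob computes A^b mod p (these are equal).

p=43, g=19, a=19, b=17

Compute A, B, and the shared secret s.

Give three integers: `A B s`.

Answer: 5 18 28

Derivation:
A = 19^19 mod 43  (bits of 19 = 10011)
  bit 0 = 1: r = r^2 * 19 mod 43 = 1^2 * 19 = 1*19 = 19
  bit 1 = 0: r = r^2 mod 43 = 19^2 = 17
  bit 2 = 0: r = r^2 mod 43 = 17^2 = 31
  bit 3 = 1: r = r^2 * 19 mod 43 = 31^2 * 19 = 15*19 = 27
  bit 4 = 1: r = r^2 * 19 mod 43 = 27^2 * 19 = 41*19 = 5
  -> A = 5
B = 19^17 mod 43  (bits of 17 = 10001)
  bit 0 = 1: r = r^2 * 19 mod 43 = 1^2 * 19 = 1*19 = 19
  bit 1 = 0: r = r^2 mod 43 = 19^2 = 17
  bit 2 = 0: r = r^2 mod 43 = 17^2 = 31
  bit 3 = 0: r = r^2 mod 43 = 31^2 = 15
  bit 4 = 1: r = r^2 * 19 mod 43 = 15^2 * 19 = 10*19 = 18
  -> B = 18
s = B^a = 18^19 mod 43  (bits of 19 = 10011)
  bit 0 = 1: r = r^2 * 18 mod 43 = 1^2 * 18 = 1*18 = 18
  bit 1 = 0: r = r^2 mod 43 = 18^2 = 23
  bit 2 = 0: r = r^2 mod 43 = 23^2 = 13
  bit 3 = 1: r = r^2 * 18 mod 43 = 13^2 * 18 = 40*18 = 32
  bit 4 = 1: r = r^2 * 18 mod 43 = 32^2 * 18 = 35*18 = 28
  -> s = B^a = 28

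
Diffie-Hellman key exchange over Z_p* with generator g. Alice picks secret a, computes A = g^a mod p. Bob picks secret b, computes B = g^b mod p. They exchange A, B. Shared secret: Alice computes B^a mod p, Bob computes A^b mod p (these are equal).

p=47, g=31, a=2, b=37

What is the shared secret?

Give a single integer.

Answer: 6

Derivation:
A = 31^2 mod 47  (bits of 2 = 10)
  bit 0 = 1: r = r^2 * 31 mod 47 = 1^2 * 31 = 1*31 = 31
  bit 1 = 0: r = r^2 mod 47 = 31^2 = 21
  -> A = 21
B = 31^37 mod 47  (bits of 37 = 100101)
  bit 0 = 1: r = r^2 * 31 mod 47 = 1^2 * 31 = 1*31 = 31
  bit 1 = 0: r = r^2 mod 47 = 31^2 = 21
  bit 2 = 0: r = r^2 mod 47 = 21^2 = 18
  bit 3 = 1: r = r^2 * 31 mod 47 = 18^2 * 31 = 42*31 = 33
  bit 4 = 0: r = r^2 mod 47 = 33^2 = 8
  bit 5 = 1: r = r^2 * 31 mod 47 = 8^2 * 31 = 17*31 = 10
  -> B = 10
s = B^a = 10^2 mod 47  (bits of 2 = 10)
  bit 0 = 1: r = r^2 * 10 mod 47 = 1^2 * 10 = 1*10 = 10
  bit 1 = 0: r = r^2 mod 47 = 10^2 = 6
  -> s = B^a = 6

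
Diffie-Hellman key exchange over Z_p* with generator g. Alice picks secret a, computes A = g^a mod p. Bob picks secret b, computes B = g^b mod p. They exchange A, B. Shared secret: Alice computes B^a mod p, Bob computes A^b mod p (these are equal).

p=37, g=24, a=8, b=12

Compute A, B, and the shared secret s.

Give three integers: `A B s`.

Answer: 9 10 26

Derivation:
A = 24^8 mod 37  (bits of 8 = 1000)
  bit 0 = 1: r = r^2 * 24 mod 37 = 1^2 * 24 = 1*24 = 24
  bit 1 = 0: r = r^2 mod 37 = 24^2 = 21
  bit 2 = 0: r = r^2 mod 37 = 21^2 = 34
  bit 3 = 0: r = r^2 mod 37 = 34^2 = 9
  -> A = 9
B = 24^12 mod 37  (bits of 12 = 1100)
  bit 0 = 1: r = r^2 * 24 mod 37 = 1^2 * 24 = 1*24 = 24
  bit 1 = 1: r = r^2 * 24 mod 37 = 24^2 * 24 = 21*24 = 23
  bit 2 = 0: r = r^2 mod 37 = 23^2 = 11
  bit 3 = 0: r = r^2 mod 37 = 11^2 = 10
  -> B = 10
s = B^a = 10^8 mod 37  (bits of 8 = 1000)
  bit 0 = 1: r = r^2 * 10 mod 37 = 1^2 * 10 = 1*10 = 10
  bit 1 = 0: r = r^2 mod 37 = 10^2 = 26
  bit 2 = 0: r = r^2 mod 37 = 26^2 = 10
  bit 3 = 0: r = r^2 mod 37 = 10^2 = 26
  -> s = B^a = 26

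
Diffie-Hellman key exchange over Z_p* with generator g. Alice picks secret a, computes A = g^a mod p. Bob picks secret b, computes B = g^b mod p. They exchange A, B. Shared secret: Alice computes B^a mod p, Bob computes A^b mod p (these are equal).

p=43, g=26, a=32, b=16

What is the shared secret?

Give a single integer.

Answer: 10

Derivation:
A = 26^32 mod 43  (bits of 32 = 100000)
  bit 0 = 1: r = r^2 * 26 mod 43 = 1^2 * 26 = 1*26 = 26
  bit 1 = 0: r = r^2 mod 43 = 26^2 = 31
  bit 2 = 0: r = r^2 mod 43 = 31^2 = 15
  bit 3 = 0: r = r^2 mod 43 = 15^2 = 10
  bit 4 = 0: r = r^2 mod 43 = 10^2 = 14
  bit 5 = 0: r = r^2 mod 43 = 14^2 = 24
  -> A = 24
B = 26^16 mod 43  (bits of 16 = 10000)
  bit 0 = 1: r = r^2 * 26 mod 43 = 1^2 * 26 = 1*26 = 26
  bit 1 = 0: r = r^2 mod 43 = 26^2 = 31
  bit 2 = 0: r = r^2 mod 43 = 31^2 = 15
  bit 3 = 0: r = r^2 mod 43 = 15^2 = 10
  bit 4 = 0: r = r^2 mod 43 = 10^2 = 14
  -> B = 14
s = B^a = 14^32 mod 43  (bits of 32 = 100000)
  bit 0 = 1: r = r^2 * 14 mod 43 = 1^2 * 14 = 1*14 = 14
  bit 1 = 0: r = r^2 mod 43 = 14^2 = 24
  bit 2 = 0: r = r^2 mod 43 = 24^2 = 17
  bit 3 = 0: r = r^2 mod 43 = 17^2 = 31
  bit 4 = 0: r = r^2 mod 43 = 31^2 = 15
  bit 5 = 0: r = r^2 mod 43 = 15^2 = 10
  -> s = B^a = 10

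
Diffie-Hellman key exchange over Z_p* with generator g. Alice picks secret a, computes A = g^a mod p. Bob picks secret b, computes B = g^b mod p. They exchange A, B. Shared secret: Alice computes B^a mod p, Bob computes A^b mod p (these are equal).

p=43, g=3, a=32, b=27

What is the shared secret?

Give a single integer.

A = 3^32 mod 43  (bits of 32 = 100000)
  bit 0 = 1: r = r^2 * 3 mod 43 = 1^2 * 3 = 1*3 = 3
  bit 1 = 0: r = r^2 mod 43 = 3^2 = 9
  bit 2 = 0: r = r^2 mod 43 = 9^2 = 38
  bit 3 = 0: r = r^2 mod 43 = 38^2 = 25
  bit 4 = 0: r = r^2 mod 43 = 25^2 = 23
  bit 5 = 0: r = r^2 mod 43 = 23^2 = 13
  -> A = 13
B = 3^27 mod 43  (bits of 27 = 11011)
  bit 0 = 1: r = r^2 * 3 mod 43 = 1^2 * 3 = 1*3 = 3
  bit 1 = 1: r = r^2 * 3 mod 43 = 3^2 * 3 = 9*3 = 27
  bit 2 = 0: r = r^2 mod 43 = 27^2 = 41
  bit 3 = 1: r = r^2 * 3 mod 43 = 41^2 * 3 = 4*3 = 12
  bit 4 = 1: r = r^2 * 3 mod 43 = 12^2 * 3 = 15*3 = 2
  -> B = 2
s = B^a = 2^32 mod 43  (bits of 32 = 100000)
  bit 0 = 1: r = r^2 * 2 mod 43 = 1^2 * 2 = 1*2 = 2
  bit 1 = 0: r = r^2 mod 43 = 2^2 = 4
  bit 2 = 0: r = r^2 mod 43 = 4^2 = 16
  bit 3 = 0: r = r^2 mod 43 = 16^2 = 41
  bit 4 = 0: r = r^2 mod 43 = 41^2 = 4
  bit 5 = 0: r = r^2 mod 43 = 4^2 = 16
  -> s = B^a = 16

Answer: 16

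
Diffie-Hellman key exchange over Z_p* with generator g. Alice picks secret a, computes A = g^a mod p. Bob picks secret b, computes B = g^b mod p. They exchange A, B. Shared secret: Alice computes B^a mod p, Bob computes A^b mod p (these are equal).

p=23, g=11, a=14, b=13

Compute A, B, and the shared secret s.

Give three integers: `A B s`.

Answer: 3 17 9

Derivation:
A = 11^14 mod 23  (bits of 14 = 1110)
  bit 0 = 1: r = r^2 * 11 mod 23 = 1^2 * 11 = 1*11 = 11
  bit 1 = 1: r = r^2 * 11 mod 23 = 11^2 * 11 = 6*11 = 20
  bit 2 = 1: r = r^2 * 11 mod 23 = 20^2 * 11 = 9*11 = 7
  bit 3 = 0: r = r^2 mod 23 = 7^2 = 3
  -> A = 3
B = 11^13 mod 23  (bits of 13 = 1101)
  bit 0 = 1: r = r^2 * 11 mod 23 = 1^2 * 11 = 1*11 = 11
  bit 1 = 1: r = r^2 * 11 mod 23 = 11^2 * 11 = 6*11 = 20
  bit 2 = 0: r = r^2 mod 23 = 20^2 = 9
  bit 3 = 1: r = r^2 * 11 mod 23 = 9^2 * 11 = 12*11 = 17
  -> B = 17
s = B^a = 17^14 mod 23  (bits of 14 = 1110)
  bit 0 = 1: r = r^2 * 17 mod 23 = 1^2 * 17 = 1*17 = 17
  bit 1 = 1: r = r^2 * 17 mod 23 = 17^2 * 17 = 13*17 = 14
  bit 2 = 1: r = r^2 * 17 mod 23 = 14^2 * 17 = 12*17 = 20
  bit 3 = 0: r = r^2 mod 23 = 20^2 = 9
  -> s = B^a = 9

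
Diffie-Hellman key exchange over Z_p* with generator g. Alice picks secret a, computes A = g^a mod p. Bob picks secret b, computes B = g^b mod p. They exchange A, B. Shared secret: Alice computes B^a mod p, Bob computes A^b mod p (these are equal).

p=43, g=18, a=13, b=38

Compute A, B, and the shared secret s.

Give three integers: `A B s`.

A = 18^13 mod 43  (bits of 13 = 1101)
  bit 0 = 1: r = r^2 * 18 mod 43 = 1^2 * 18 = 1*18 = 18
  bit 1 = 1: r = r^2 * 18 mod 43 = 18^2 * 18 = 23*18 = 27
  bit 2 = 0: r = r^2 mod 43 = 27^2 = 41
  bit 3 = 1: r = r^2 * 18 mod 43 = 41^2 * 18 = 4*18 = 29
  -> A = 29
B = 18^38 mod 43  (bits of 38 = 100110)
  bit 0 = 1: r = r^2 * 18 mod 43 = 1^2 * 18 = 1*18 = 18
  bit 1 = 0: r = r^2 mod 43 = 18^2 = 23
  bit 2 = 0: r = r^2 mod 43 = 23^2 = 13
  bit 3 = 1: r = r^2 * 18 mod 43 = 13^2 * 18 = 40*18 = 32
  bit 4 = 1: r = r^2 * 18 mod 43 = 32^2 * 18 = 35*18 = 28
  bit 5 = 0: r = r^2 mod 43 = 28^2 = 10
  -> B = 10
s = B^a = 10^13 mod 43  (bits of 13 = 1101)
  bit 0 = 1: r = r^2 * 10 mod 43 = 1^2 * 10 = 1*10 = 10
  bit 1 = 1: r = r^2 * 10 mod 43 = 10^2 * 10 = 14*10 = 11
  bit 2 = 0: r = r^2 mod 43 = 11^2 = 35
  bit 3 = 1: r = r^2 * 10 mod 43 = 35^2 * 10 = 21*10 = 38
  -> s = B^a = 38

Answer: 29 10 38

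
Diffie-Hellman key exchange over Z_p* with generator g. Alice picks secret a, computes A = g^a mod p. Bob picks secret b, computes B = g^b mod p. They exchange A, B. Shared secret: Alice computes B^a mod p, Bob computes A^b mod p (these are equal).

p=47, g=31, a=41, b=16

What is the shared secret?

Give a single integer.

Answer: 4

Derivation:
A = 31^41 mod 47  (bits of 41 = 101001)
  bit 0 = 1: r = r^2 * 31 mod 47 = 1^2 * 31 = 1*31 = 31
  bit 1 = 0: r = r^2 mod 47 = 31^2 = 21
  bit 2 = 1: r = r^2 * 31 mod 47 = 21^2 * 31 = 18*31 = 41
  bit 3 = 0: r = r^2 mod 47 = 41^2 = 36
  bit 4 = 0: r = r^2 mod 47 = 36^2 = 27
  bit 5 = 1: r = r^2 * 31 mod 47 = 27^2 * 31 = 24*31 = 39
  -> A = 39
B = 31^16 mod 47  (bits of 16 = 10000)
  bit 0 = 1: r = r^2 * 31 mod 47 = 1^2 * 31 = 1*31 = 31
  bit 1 = 0: r = r^2 mod 47 = 31^2 = 21
  bit 2 = 0: r = r^2 mod 47 = 21^2 = 18
  bit 3 = 0: r = r^2 mod 47 = 18^2 = 42
  bit 4 = 0: r = r^2 mod 47 = 42^2 = 25
  -> B = 25
s = B^a = 25^41 mod 47  (bits of 41 = 101001)
  bit 0 = 1: r = r^2 * 25 mod 47 = 1^2 * 25 = 1*25 = 25
  bit 1 = 0: r = r^2 mod 47 = 25^2 = 14
  bit 2 = 1: r = r^2 * 25 mod 47 = 14^2 * 25 = 8*25 = 12
  bit 3 = 0: r = r^2 mod 47 = 12^2 = 3
  bit 4 = 0: r = r^2 mod 47 = 3^2 = 9
  bit 5 = 1: r = r^2 * 25 mod 47 = 9^2 * 25 = 34*25 = 4
  -> s = B^a = 4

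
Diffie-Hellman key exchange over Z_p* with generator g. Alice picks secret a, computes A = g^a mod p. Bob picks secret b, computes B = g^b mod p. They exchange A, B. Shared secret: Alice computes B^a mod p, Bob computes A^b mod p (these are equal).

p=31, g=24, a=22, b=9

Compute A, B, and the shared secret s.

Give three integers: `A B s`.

A = 24^22 mod 31  (bits of 22 = 10110)
  bit 0 = 1: r = r^2 * 24 mod 31 = 1^2 * 24 = 1*24 = 24
  bit 1 = 0: r = r^2 mod 31 = 24^2 = 18
  bit 2 = 1: r = r^2 * 24 mod 31 = 18^2 * 24 = 14*24 = 26
  bit 3 = 1: r = r^2 * 24 mod 31 = 26^2 * 24 = 25*24 = 11
  bit 4 = 0: r = r^2 mod 31 = 11^2 = 28
  -> A = 28
B = 24^9 mod 31  (bits of 9 = 1001)
  bit 0 = 1: r = r^2 * 24 mod 31 = 1^2 * 24 = 1*24 = 24
  bit 1 = 0: r = r^2 mod 31 = 24^2 = 18
  bit 2 = 0: r = r^2 mod 31 = 18^2 = 14
  bit 3 = 1: r = r^2 * 24 mod 31 = 14^2 * 24 = 10*24 = 23
  -> B = 23
s = B^a = 23^22 mod 31  (bits of 22 = 10110)
  bit 0 = 1: r = r^2 * 23 mod 31 = 1^2 * 23 = 1*23 = 23
  bit 1 = 0: r = r^2 mod 31 = 23^2 = 2
  bit 2 = 1: r = r^2 * 23 mod 31 = 2^2 * 23 = 4*23 = 30
  bit 3 = 1: r = r^2 * 23 mod 31 = 30^2 * 23 = 1*23 = 23
  bit 4 = 0: r = r^2 mod 31 = 23^2 = 2
  -> s = B^a = 2

Answer: 28 23 2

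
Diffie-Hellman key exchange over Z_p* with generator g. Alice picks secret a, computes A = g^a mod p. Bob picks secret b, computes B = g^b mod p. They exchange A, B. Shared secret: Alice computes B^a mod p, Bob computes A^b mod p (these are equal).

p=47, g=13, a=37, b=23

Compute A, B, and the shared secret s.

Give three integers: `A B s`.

A = 13^37 mod 47  (bits of 37 = 100101)
  bit 0 = 1: r = r^2 * 13 mod 47 = 1^2 * 13 = 1*13 = 13
  bit 1 = 0: r = r^2 mod 47 = 13^2 = 28
  bit 2 = 0: r = r^2 mod 47 = 28^2 = 32
  bit 3 = 1: r = r^2 * 13 mod 47 = 32^2 * 13 = 37*13 = 11
  bit 4 = 0: r = r^2 mod 47 = 11^2 = 27
  bit 5 = 1: r = r^2 * 13 mod 47 = 27^2 * 13 = 24*13 = 30
  -> A = 30
B = 13^23 mod 47  (bits of 23 = 10111)
  bit 0 = 1: r = r^2 * 13 mod 47 = 1^2 * 13 = 1*13 = 13
  bit 1 = 0: r = r^2 mod 47 = 13^2 = 28
  bit 2 = 1: r = r^2 * 13 mod 47 = 28^2 * 13 = 32*13 = 40
  bit 3 = 1: r = r^2 * 13 mod 47 = 40^2 * 13 = 2*13 = 26
  bit 4 = 1: r = r^2 * 13 mod 47 = 26^2 * 13 = 18*13 = 46
  -> B = 46
s = B^a = 46^37 mod 47  (bits of 37 = 100101)
  bit 0 = 1: r = r^2 * 46 mod 47 = 1^2 * 46 = 1*46 = 46
  bit 1 = 0: r = r^2 mod 47 = 46^2 = 1
  bit 2 = 0: r = r^2 mod 47 = 1^2 = 1
  bit 3 = 1: r = r^2 * 46 mod 47 = 1^2 * 46 = 1*46 = 46
  bit 4 = 0: r = r^2 mod 47 = 46^2 = 1
  bit 5 = 1: r = r^2 * 46 mod 47 = 1^2 * 46 = 1*46 = 46
  -> s = B^a = 46

Answer: 30 46 46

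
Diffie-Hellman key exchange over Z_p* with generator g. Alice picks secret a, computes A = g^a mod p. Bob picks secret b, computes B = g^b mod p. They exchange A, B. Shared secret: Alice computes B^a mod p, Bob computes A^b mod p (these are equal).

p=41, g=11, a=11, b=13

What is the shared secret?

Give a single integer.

Answer: 22

Derivation:
A = 11^11 mod 41  (bits of 11 = 1011)
  bit 0 = 1: r = r^2 * 11 mod 41 = 1^2 * 11 = 1*11 = 11
  bit 1 = 0: r = r^2 mod 41 = 11^2 = 39
  bit 2 = 1: r = r^2 * 11 mod 41 = 39^2 * 11 = 4*11 = 3
  bit 3 = 1: r = r^2 * 11 mod 41 = 3^2 * 11 = 9*11 = 17
  -> A = 17
B = 11^13 mod 41  (bits of 13 = 1101)
  bit 0 = 1: r = r^2 * 11 mod 41 = 1^2 * 11 = 1*11 = 11
  bit 1 = 1: r = r^2 * 11 mod 41 = 11^2 * 11 = 39*11 = 19
  bit 2 = 0: r = r^2 mod 41 = 19^2 = 33
  bit 3 = 1: r = r^2 * 11 mod 41 = 33^2 * 11 = 23*11 = 7
  -> B = 7
s = B^a = 7^11 mod 41  (bits of 11 = 1011)
  bit 0 = 1: r = r^2 * 7 mod 41 = 1^2 * 7 = 1*7 = 7
  bit 1 = 0: r = r^2 mod 41 = 7^2 = 8
  bit 2 = 1: r = r^2 * 7 mod 41 = 8^2 * 7 = 23*7 = 38
  bit 3 = 1: r = r^2 * 7 mod 41 = 38^2 * 7 = 9*7 = 22
  -> s = B^a = 22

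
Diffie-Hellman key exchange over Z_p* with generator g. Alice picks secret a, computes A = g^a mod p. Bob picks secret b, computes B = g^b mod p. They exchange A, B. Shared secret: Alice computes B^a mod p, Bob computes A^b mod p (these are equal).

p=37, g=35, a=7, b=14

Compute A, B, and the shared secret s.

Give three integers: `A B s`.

Answer: 20 30 3

Derivation:
A = 35^7 mod 37  (bits of 7 = 111)
  bit 0 = 1: r = r^2 * 35 mod 37 = 1^2 * 35 = 1*35 = 35
  bit 1 = 1: r = r^2 * 35 mod 37 = 35^2 * 35 = 4*35 = 29
  bit 2 = 1: r = r^2 * 35 mod 37 = 29^2 * 35 = 27*35 = 20
  -> A = 20
B = 35^14 mod 37  (bits of 14 = 1110)
  bit 0 = 1: r = r^2 * 35 mod 37 = 1^2 * 35 = 1*35 = 35
  bit 1 = 1: r = r^2 * 35 mod 37 = 35^2 * 35 = 4*35 = 29
  bit 2 = 1: r = r^2 * 35 mod 37 = 29^2 * 35 = 27*35 = 20
  bit 3 = 0: r = r^2 mod 37 = 20^2 = 30
  -> B = 30
s = B^a = 30^7 mod 37  (bits of 7 = 111)
  bit 0 = 1: r = r^2 * 30 mod 37 = 1^2 * 30 = 1*30 = 30
  bit 1 = 1: r = r^2 * 30 mod 37 = 30^2 * 30 = 12*30 = 27
  bit 2 = 1: r = r^2 * 30 mod 37 = 27^2 * 30 = 26*30 = 3
  -> s = B^a = 3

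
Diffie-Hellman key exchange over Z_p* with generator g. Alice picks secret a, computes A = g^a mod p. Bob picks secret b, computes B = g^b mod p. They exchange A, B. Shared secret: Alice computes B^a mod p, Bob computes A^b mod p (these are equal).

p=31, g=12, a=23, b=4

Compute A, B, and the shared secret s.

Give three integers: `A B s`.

Answer: 22 28 20

Derivation:
A = 12^23 mod 31  (bits of 23 = 10111)
  bit 0 = 1: r = r^2 * 12 mod 31 = 1^2 * 12 = 1*12 = 12
  bit 1 = 0: r = r^2 mod 31 = 12^2 = 20
  bit 2 = 1: r = r^2 * 12 mod 31 = 20^2 * 12 = 28*12 = 26
  bit 3 = 1: r = r^2 * 12 mod 31 = 26^2 * 12 = 25*12 = 21
  bit 4 = 1: r = r^2 * 12 mod 31 = 21^2 * 12 = 7*12 = 22
  -> A = 22
B = 12^4 mod 31  (bits of 4 = 100)
  bit 0 = 1: r = r^2 * 12 mod 31 = 1^2 * 12 = 1*12 = 12
  bit 1 = 0: r = r^2 mod 31 = 12^2 = 20
  bit 2 = 0: r = r^2 mod 31 = 20^2 = 28
  -> B = 28
s = B^a = 28^23 mod 31  (bits of 23 = 10111)
  bit 0 = 1: r = r^2 * 28 mod 31 = 1^2 * 28 = 1*28 = 28
  bit 1 = 0: r = r^2 mod 31 = 28^2 = 9
  bit 2 = 1: r = r^2 * 28 mod 31 = 9^2 * 28 = 19*28 = 5
  bit 3 = 1: r = r^2 * 28 mod 31 = 5^2 * 28 = 25*28 = 18
  bit 4 = 1: r = r^2 * 28 mod 31 = 18^2 * 28 = 14*28 = 20
  -> s = B^a = 20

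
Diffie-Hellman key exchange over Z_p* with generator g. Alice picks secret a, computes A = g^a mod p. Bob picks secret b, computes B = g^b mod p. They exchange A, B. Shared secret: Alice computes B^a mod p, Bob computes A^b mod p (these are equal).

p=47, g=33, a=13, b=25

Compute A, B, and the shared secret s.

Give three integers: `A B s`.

Answer: 26 39 29

Derivation:
A = 33^13 mod 47  (bits of 13 = 1101)
  bit 0 = 1: r = r^2 * 33 mod 47 = 1^2 * 33 = 1*33 = 33
  bit 1 = 1: r = r^2 * 33 mod 47 = 33^2 * 33 = 8*33 = 29
  bit 2 = 0: r = r^2 mod 47 = 29^2 = 42
  bit 3 = 1: r = r^2 * 33 mod 47 = 42^2 * 33 = 25*33 = 26
  -> A = 26
B = 33^25 mod 47  (bits of 25 = 11001)
  bit 0 = 1: r = r^2 * 33 mod 47 = 1^2 * 33 = 1*33 = 33
  bit 1 = 1: r = r^2 * 33 mod 47 = 33^2 * 33 = 8*33 = 29
  bit 2 = 0: r = r^2 mod 47 = 29^2 = 42
  bit 3 = 0: r = r^2 mod 47 = 42^2 = 25
  bit 4 = 1: r = r^2 * 33 mod 47 = 25^2 * 33 = 14*33 = 39
  -> B = 39
s = B^a = 39^13 mod 47  (bits of 13 = 1101)
  bit 0 = 1: r = r^2 * 39 mod 47 = 1^2 * 39 = 1*39 = 39
  bit 1 = 1: r = r^2 * 39 mod 47 = 39^2 * 39 = 17*39 = 5
  bit 2 = 0: r = r^2 mod 47 = 5^2 = 25
  bit 3 = 1: r = r^2 * 39 mod 47 = 25^2 * 39 = 14*39 = 29
  -> s = B^a = 29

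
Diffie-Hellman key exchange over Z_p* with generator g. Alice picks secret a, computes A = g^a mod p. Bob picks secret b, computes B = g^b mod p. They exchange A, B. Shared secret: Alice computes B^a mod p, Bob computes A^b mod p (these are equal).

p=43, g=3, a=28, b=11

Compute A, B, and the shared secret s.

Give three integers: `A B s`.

A = 3^28 mod 43  (bits of 28 = 11100)
  bit 0 = 1: r = r^2 * 3 mod 43 = 1^2 * 3 = 1*3 = 3
  bit 1 = 1: r = r^2 * 3 mod 43 = 3^2 * 3 = 9*3 = 27
  bit 2 = 1: r = r^2 * 3 mod 43 = 27^2 * 3 = 41*3 = 37
  bit 3 = 0: r = r^2 mod 43 = 37^2 = 36
  bit 4 = 0: r = r^2 mod 43 = 36^2 = 6
  -> A = 6
B = 3^11 mod 43  (bits of 11 = 1011)
  bit 0 = 1: r = r^2 * 3 mod 43 = 1^2 * 3 = 1*3 = 3
  bit 1 = 0: r = r^2 mod 43 = 3^2 = 9
  bit 2 = 1: r = r^2 * 3 mod 43 = 9^2 * 3 = 38*3 = 28
  bit 3 = 1: r = r^2 * 3 mod 43 = 28^2 * 3 = 10*3 = 30
  -> B = 30
s = B^a = 30^28 mod 43  (bits of 28 = 11100)
  bit 0 = 1: r = r^2 * 30 mod 43 = 1^2 * 30 = 1*30 = 30
  bit 1 = 1: r = r^2 * 30 mod 43 = 30^2 * 30 = 40*30 = 39
  bit 2 = 1: r = r^2 * 30 mod 43 = 39^2 * 30 = 16*30 = 7
  bit 3 = 0: r = r^2 mod 43 = 7^2 = 6
  bit 4 = 0: r = r^2 mod 43 = 6^2 = 36
  -> s = B^a = 36

Answer: 6 30 36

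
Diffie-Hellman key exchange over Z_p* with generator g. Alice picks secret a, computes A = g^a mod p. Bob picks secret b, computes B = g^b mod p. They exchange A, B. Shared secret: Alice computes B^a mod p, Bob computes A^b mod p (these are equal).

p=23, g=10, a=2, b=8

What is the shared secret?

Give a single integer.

A = 10^2 mod 23  (bits of 2 = 10)
  bit 0 = 1: r = r^2 * 10 mod 23 = 1^2 * 10 = 1*10 = 10
  bit 1 = 0: r = r^2 mod 23 = 10^2 = 8
  -> A = 8
B = 10^8 mod 23  (bits of 8 = 1000)
  bit 0 = 1: r = r^2 * 10 mod 23 = 1^2 * 10 = 1*10 = 10
  bit 1 = 0: r = r^2 mod 23 = 10^2 = 8
  bit 2 = 0: r = r^2 mod 23 = 8^2 = 18
  bit 3 = 0: r = r^2 mod 23 = 18^2 = 2
  -> B = 2
s = B^a = 2^2 mod 23  (bits of 2 = 10)
  bit 0 = 1: r = r^2 * 2 mod 23 = 1^2 * 2 = 1*2 = 2
  bit 1 = 0: r = r^2 mod 23 = 2^2 = 4
  -> s = B^a = 4

Answer: 4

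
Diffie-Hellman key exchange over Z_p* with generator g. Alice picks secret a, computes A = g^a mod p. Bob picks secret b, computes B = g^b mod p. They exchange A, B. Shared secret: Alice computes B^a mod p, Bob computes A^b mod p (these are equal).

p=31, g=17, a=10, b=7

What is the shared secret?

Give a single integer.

A = 17^10 mod 31  (bits of 10 = 1010)
  bit 0 = 1: r = r^2 * 17 mod 31 = 1^2 * 17 = 1*17 = 17
  bit 1 = 0: r = r^2 mod 31 = 17^2 = 10
  bit 2 = 1: r = r^2 * 17 mod 31 = 10^2 * 17 = 7*17 = 26
  bit 3 = 0: r = r^2 mod 31 = 26^2 = 25
  -> A = 25
B = 17^7 mod 31  (bits of 7 = 111)
  bit 0 = 1: r = r^2 * 17 mod 31 = 1^2 * 17 = 1*17 = 17
  bit 1 = 1: r = r^2 * 17 mod 31 = 17^2 * 17 = 10*17 = 15
  bit 2 = 1: r = r^2 * 17 mod 31 = 15^2 * 17 = 8*17 = 12
  -> B = 12
s = B^a = 12^10 mod 31  (bits of 10 = 1010)
  bit 0 = 1: r = r^2 * 12 mod 31 = 1^2 * 12 = 1*12 = 12
  bit 1 = 0: r = r^2 mod 31 = 12^2 = 20
  bit 2 = 1: r = r^2 * 12 mod 31 = 20^2 * 12 = 28*12 = 26
  bit 3 = 0: r = r^2 mod 31 = 26^2 = 25
  -> s = B^a = 25

Answer: 25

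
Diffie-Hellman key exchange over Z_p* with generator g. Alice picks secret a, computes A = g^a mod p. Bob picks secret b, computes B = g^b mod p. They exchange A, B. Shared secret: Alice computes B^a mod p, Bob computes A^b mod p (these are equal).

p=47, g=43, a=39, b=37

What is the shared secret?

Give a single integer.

A = 43^39 mod 47  (bits of 39 = 100111)
  bit 0 = 1: r = r^2 * 43 mod 47 = 1^2 * 43 = 1*43 = 43
  bit 1 = 0: r = r^2 mod 47 = 43^2 = 16
  bit 2 = 0: r = r^2 mod 47 = 16^2 = 21
  bit 3 = 1: r = r^2 * 43 mod 47 = 21^2 * 43 = 18*43 = 22
  bit 4 = 1: r = r^2 * 43 mod 47 = 22^2 * 43 = 14*43 = 38
  bit 5 = 1: r = r^2 * 43 mod 47 = 38^2 * 43 = 34*43 = 5
  -> A = 5
B = 43^37 mod 47  (bits of 37 = 100101)
  bit 0 = 1: r = r^2 * 43 mod 47 = 1^2 * 43 = 1*43 = 43
  bit 1 = 0: r = r^2 mod 47 = 43^2 = 16
  bit 2 = 0: r = r^2 mod 47 = 16^2 = 21
  bit 3 = 1: r = r^2 * 43 mod 47 = 21^2 * 43 = 18*43 = 22
  bit 4 = 0: r = r^2 mod 47 = 22^2 = 14
  bit 5 = 1: r = r^2 * 43 mod 47 = 14^2 * 43 = 8*43 = 15
  -> B = 15
s = B^a = 15^39 mod 47  (bits of 39 = 100111)
  bit 0 = 1: r = r^2 * 15 mod 47 = 1^2 * 15 = 1*15 = 15
  bit 1 = 0: r = r^2 mod 47 = 15^2 = 37
  bit 2 = 0: r = r^2 mod 47 = 37^2 = 6
  bit 3 = 1: r = r^2 * 15 mod 47 = 6^2 * 15 = 36*15 = 23
  bit 4 = 1: r = r^2 * 15 mod 47 = 23^2 * 15 = 12*15 = 39
  bit 5 = 1: r = r^2 * 15 mod 47 = 39^2 * 15 = 17*15 = 20
  -> s = B^a = 20

Answer: 20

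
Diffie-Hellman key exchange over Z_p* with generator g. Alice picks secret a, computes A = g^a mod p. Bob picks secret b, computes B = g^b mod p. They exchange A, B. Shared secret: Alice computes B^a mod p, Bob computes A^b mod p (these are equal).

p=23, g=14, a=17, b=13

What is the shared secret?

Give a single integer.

Answer: 14

Derivation:
A = 14^17 mod 23  (bits of 17 = 10001)
  bit 0 = 1: r = r^2 * 14 mod 23 = 1^2 * 14 = 1*14 = 14
  bit 1 = 0: r = r^2 mod 23 = 14^2 = 12
  bit 2 = 0: r = r^2 mod 23 = 12^2 = 6
  bit 3 = 0: r = r^2 mod 23 = 6^2 = 13
  bit 4 = 1: r = r^2 * 14 mod 23 = 13^2 * 14 = 8*14 = 20
  -> A = 20
B = 14^13 mod 23  (bits of 13 = 1101)
  bit 0 = 1: r = r^2 * 14 mod 23 = 1^2 * 14 = 1*14 = 14
  bit 1 = 1: r = r^2 * 14 mod 23 = 14^2 * 14 = 12*14 = 7
  bit 2 = 0: r = r^2 mod 23 = 7^2 = 3
  bit 3 = 1: r = r^2 * 14 mod 23 = 3^2 * 14 = 9*14 = 11
  -> B = 11
s = B^a = 11^17 mod 23  (bits of 17 = 10001)
  bit 0 = 1: r = r^2 * 11 mod 23 = 1^2 * 11 = 1*11 = 11
  bit 1 = 0: r = r^2 mod 23 = 11^2 = 6
  bit 2 = 0: r = r^2 mod 23 = 6^2 = 13
  bit 3 = 0: r = r^2 mod 23 = 13^2 = 8
  bit 4 = 1: r = r^2 * 11 mod 23 = 8^2 * 11 = 18*11 = 14
  -> s = B^a = 14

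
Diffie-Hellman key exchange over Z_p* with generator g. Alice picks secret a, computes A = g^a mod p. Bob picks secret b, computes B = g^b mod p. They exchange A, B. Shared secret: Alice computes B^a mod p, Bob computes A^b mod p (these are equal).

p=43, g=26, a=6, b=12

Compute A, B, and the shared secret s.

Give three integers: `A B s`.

Answer: 35 21 41

Derivation:
A = 26^6 mod 43  (bits of 6 = 110)
  bit 0 = 1: r = r^2 * 26 mod 43 = 1^2 * 26 = 1*26 = 26
  bit 1 = 1: r = r^2 * 26 mod 43 = 26^2 * 26 = 31*26 = 32
  bit 2 = 0: r = r^2 mod 43 = 32^2 = 35
  -> A = 35
B = 26^12 mod 43  (bits of 12 = 1100)
  bit 0 = 1: r = r^2 * 26 mod 43 = 1^2 * 26 = 1*26 = 26
  bit 1 = 1: r = r^2 * 26 mod 43 = 26^2 * 26 = 31*26 = 32
  bit 2 = 0: r = r^2 mod 43 = 32^2 = 35
  bit 3 = 0: r = r^2 mod 43 = 35^2 = 21
  -> B = 21
s = B^a = 21^6 mod 43  (bits of 6 = 110)
  bit 0 = 1: r = r^2 * 21 mod 43 = 1^2 * 21 = 1*21 = 21
  bit 1 = 1: r = r^2 * 21 mod 43 = 21^2 * 21 = 11*21 = 16
  bit 2 = 0: r = r^2 mod 43 = 16^2 = 41
  -> s = B^a = 41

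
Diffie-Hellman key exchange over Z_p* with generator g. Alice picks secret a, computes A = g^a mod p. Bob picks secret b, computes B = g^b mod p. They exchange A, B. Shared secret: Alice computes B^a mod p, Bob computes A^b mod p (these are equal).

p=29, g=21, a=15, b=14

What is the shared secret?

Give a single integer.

Answer: 28

Derivation:
A = 21^15 mod 29  (bits of 15 = 1111)
  bit 0 = 1: r = r^2 * 21 mod 29 = 1^2 * 21 = 1*21 = 21
  bit 1 = 1: r = r^2 * 21 mod 29 = 21^2 * 21 = 6*21 = 10
  bit 2 = 1: r = r^2 * 21 mod 29 = 10^2 * 21 = 13*21 = 12
  bit 3 = 1: r = r^2 * 21 mod 29 = 12^2 * 21 = 28*21 = 8
  -> A = 8
B = 21^14 mod 29  (bits of 14 = 1110)
  bit 0 = 1: r = r^2 * 21 mod 29 = 1^2 * 21 = 1*21 = 21
  bit 1 = 1: r = r^2 * 21 mod 29 = 21^2 * 21 = 6*21 = 10
  bit 2 = 1: r = r^2 * 21 mod 29 = 10^2 * 21 = 13*21 = 12
  bit 3 = 0: r = r^2 mod 29 = 12^2 = 28
  -> B = 28
s = B^a = 28^15 mod 29  (bits of 15 = 1111)
  bit 0 = 1: r = r^2 * 28 mod 29 = 1^2 * 28 = 1*28 = 28
  bit 1 = 1: r = r^2 * 28 mod 29 = 28^2 * 28 = 1*28 = 28
  bit 2 = 1: r = r^2 * 28 mod 29 = 28^2 * 28 = 1*28 = 28
  bit 3 = 1: r = r^2 * 28 mod 29 = 28^2 * 28 = 1*28 = 28
  -> s = B^a = 28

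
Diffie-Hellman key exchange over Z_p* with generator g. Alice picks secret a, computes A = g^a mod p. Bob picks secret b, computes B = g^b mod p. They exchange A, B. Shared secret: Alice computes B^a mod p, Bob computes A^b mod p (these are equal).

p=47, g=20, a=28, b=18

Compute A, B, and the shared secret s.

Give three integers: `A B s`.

A = 20^28 mod 47  (bits of 28 = 11100)
  bit 0 = 1: r = r^2 * 20 mod 47 = 1^2 * 20 = 1*20 = 20
  bit 1 = 1: r = r^2 * 20 mod 47 = 20^2 * 20 = 24*20 = 10
  bit 2 = 1: r = r^2 * 20 mod 47 = 10^2 * 20 = 6*20 = 26
  bit 3 = 0: r = r^2 mod 47 = 26^2 = 18
  bit 4 = 0: r = r^2 mod 47 = 18^2 = 42
  -> A = 42
B = 20^18 mod 47  (bits of 18 = 10010)
  bit 0 = 1: r = r^2 * 20 mod 47 = 1^2 * 20 = 1*20 = 20
  bit 1 = 0: r = r^2 mod 47 = 20^2 = 24
  bit 2 = 0: r = r^2 mod 47 = 24^2 = 12
  bit 3 = 1: r = r^2 * 20 mod 47 = 12^2 * 20 = 3*20 = 13
  bit 4 = 0: r = r^2 mod 47 = 13^2 = 28
  -> B = 28
s = B^a = 28^28 mod 47  (bits of 28 = 11100)
  bit 0 = 1: r = r^2 * 28 mod 47 = 1^2 * 28 = 1*28 = 28
  bit 1 = 1: r = r^2 * 28 mod 47 = 28^2 * 28 = 32*28 = 3
  bit 2 = 1: r = r^2 * 28 mod 47 = 3^2 * 28 = 9*28 = 17
  bit 3 = 0: r = r^2 mod 47 = 17^2 = 7
  bit 4 = 0: r = r^2 mod 47 = 7^2 = 2
  -> s = B^a = 2

Answer: 42 28 2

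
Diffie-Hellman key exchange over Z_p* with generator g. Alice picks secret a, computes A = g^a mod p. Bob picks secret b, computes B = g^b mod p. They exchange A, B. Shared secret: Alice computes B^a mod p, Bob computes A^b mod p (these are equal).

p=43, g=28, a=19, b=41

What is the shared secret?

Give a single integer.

A = 28^19 mod 43  (bits of 19 = 10011)
  bit 0 = 1: r = r^2 * 28 mod 43 = 1^2 * 28 = 1*28 = 28
  bit 1 = 0: r = r^2 mod 43 = 28^2 = 10
  bit 2 = 0: r = r^2 mod 43 = 10^2 = 14
  bit 3 = 1: r = r^2 * 28 mod 43 = 14^2 * 28 = 24*28 = 27
  bit 4 = 1: r = r^2 * 28 mod 43 = 27^2 * 28 = 41*28 = 30
  -> A = 30
B = 28^41 mod 43  (bits of 41 = 101001)
  bit 0 = 1: r = r^2 * 28 mod 43 = 1^2 * 28 = 1*28 = 28
  bit 1 = 0: r = r^2 mod 43 = 28^2 = 10
  bit 2 = 1: r = r^2 * 28 mod 43 = 10^2 * 28 = 14*28 = 5
  bit 3 = 0: r = r^2 mod 43 = 5^2 = 25
  bit 4 = 0: r = r^2 mod 43 = 25^2 = 23
  bit 5 = 1: r = r^2 * 28 mod 43 = 23^2 * 28 = 13*28 = 20
  -> B = 20
s = B^a = 20^19 mod 43  (bits of 19 = 10011)
  bit 0 = 1: r = r^2 * 20 mod 43 = 1^2 * 20 = 1*20 = 20
  bit 1 = 0: r = r^2 mod 43 = 20^2 = 13
  bit 2 = 0: r = r^2 mod 43 = 13^2 = 40
  bit 3 = 1: r = r^2 * 20 mod 43 = 40^2 * 20 = 9*20 = 8
  bit 4 = 1: r = r^2 * 20 mod 43 = 8^2 * 20 = 21*20 = 33
  -> s = B^a = 33

Answer: 33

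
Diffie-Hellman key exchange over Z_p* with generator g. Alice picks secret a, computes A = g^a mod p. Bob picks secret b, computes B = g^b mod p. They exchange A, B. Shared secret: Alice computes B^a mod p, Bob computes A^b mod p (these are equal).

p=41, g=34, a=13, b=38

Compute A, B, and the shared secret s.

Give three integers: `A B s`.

Answer: 29 36 2

Derivation:
A = 34^13 mod 41  (bits of 13 = 1101)
  bit 0 = 1: r = r^2 * 34 mod 41 = 1^2 * 34 = 1*34 = 34
  bit 1 = 1: r = r^2 * 34 mod 41 = 34^2 * 34 = 8*34 = 26
  bit 2 = 0: r = r^2 mod 41 = 26^2 = 20
  bit 3 = 1: r = r^2 * 34 mod 41 = 20^2 * 34 = 31*34 = 29
  -> A = 29
B = 34^38 mod 41  (bits of 38 = 100110)
  bit 0 = 1: r = r^2 * 34 mod 41 = 1^2 * 34 = 1*34 = 34
  bit 1 = 0: r = r^2 mod 41 = 34^2 = 8
  bit 2 = 0: r = r^2 mod 41 = 8^2 = 23
  bit 3 = 1: r = r^2 * 34 mod 41 = 23^2 * 34 = 37*34 = 28
  bit 4 = 1: r = r^2 * 34 mod 41 = 28^2 * 34 = 5*34 = 6
  bit 5 = 0: r = r^2 mod 41 = 6^2 = 36
  -> B = 36
s = B^a = 36^13 mod 41  (bits of 13 = 1101)
  bit 0 = 1: r = r^2 * 36 mod 41 = 1^2 * 36 = 1*36 = 36
  bit 1 = 1: r = r^2 * 36 mod 41 = 36^2 * 36 = 25*36 = 39
  bit 2 = 0: r = r^2 mod 41 = 39^2 = 4
  bit 3 = 1: r = r^2 * 36 mod 41 = 4^2 * 36 = 16*36 = 2
  -> s = B^a = 2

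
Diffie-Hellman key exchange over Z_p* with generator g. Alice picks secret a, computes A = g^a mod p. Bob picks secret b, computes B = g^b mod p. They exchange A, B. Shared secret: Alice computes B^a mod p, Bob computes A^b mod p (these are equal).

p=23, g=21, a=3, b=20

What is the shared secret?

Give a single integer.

A = 21^3 mod 23  (bits of 3 = 11)
  bit 0 = 1: r = r^2 * 21 mod 23 = 1^2 * 21 = 1*21 = 21
  bit 1 = 1: r = r^2 * 21 mod 23 = 21^2 * 21 = 4*21 = 15
  -> A = 15
B = 21^20 mod 23  (bits of 20 = 10100)
  bit 0 = 1: r = r^2 * 21 mod 23 = 1^2 * 21 = 1*21 = 21
  bit 1 = 0: r = r^2 mod 23 = 21^2 = 4
  bit 2 = 1: r = r^2 * 21 mod 23 = 4^2 * 21 = 16*21 = 14
  bit 3 = 0: r = r^2 mod 23 = 14^2 = 12
  bit 4 = 0: r = r^2 mod 23 = 12^2 = 6
  -> B = 6
s = B^a = 6^3 mod 23  (bits of 3 = 11)
  bit 0 = 1: r = r^2 * 6 mod 23 = 1^2 * 6 = 1*6 = 6
  bit 1 = 1: r = r^2 * 6 mod 23 = 6^2 * 6 = 13*6 = 9
  -> s = B^a = 9

Answer: 9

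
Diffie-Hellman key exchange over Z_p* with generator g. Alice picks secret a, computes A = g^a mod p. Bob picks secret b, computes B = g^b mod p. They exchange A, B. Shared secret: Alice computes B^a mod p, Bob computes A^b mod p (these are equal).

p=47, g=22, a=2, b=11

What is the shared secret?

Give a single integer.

Answer: 32

Derivation:
A = 22^2 mod 47  (bits of 2 = 10)
  bit 0 = 1: r = r^2 * 22 mod 47 = 1^2 * 22 = 1*22 = 22
  bit 1 = 0: r = r^2 mod 47 = 22^2 = 14
  -> A = 14
B = 22^11 mod 47  (bits of 11 = 1011)
  bit 0 = 1: r = r^2 * 22 mod 47 = 1^2 * 22 = 1*22 = 22
  bit 1 = 0: r = r^2 mod 47 = 22^2 = 14
  bit 2 = 1: r = r^2 * 22 mod 47 = 14^2 * 22 = 8*22 = 35
  bit 3 = 1: r = r^2 * 22 mod 47 = 35^2 * 22 = 3*22 = 19
  -> B = 19
s = B^a = 19^2 mod 47  (bits of 2 = 10)
  bit 0 = 1: r = r^2 * 19 mod 47 = 1^2 * 19 = 1*19 = 19
  bit 1 = 0: r = r^2 mod 47 = 19^2 = 32
  -> s = B^a = 32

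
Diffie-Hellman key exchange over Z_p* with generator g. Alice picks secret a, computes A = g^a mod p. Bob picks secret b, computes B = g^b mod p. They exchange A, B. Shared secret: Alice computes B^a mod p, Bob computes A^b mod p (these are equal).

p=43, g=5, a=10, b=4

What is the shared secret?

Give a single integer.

A = 5^10 mod 43  (bits of 10 = 1010)
  bit 0 = 1: r = r^2 * 5 mod 43 = 1^2 * 5 = 1*5 = 5
  bit 1 = 0: r = r^2 mod 43 = 5^2 = 25
  bit 2 = 1: r = r^2 * 5 mod 43 = 25^2 * 5 = 23*5 = 29
  bit 3 = 0: r = r^2 mod 43 = 29^2 = 24
  -> A = 24
B = 5^4 mod 43  (bits of 4 = 100)
  bit 0 = 1: r = r^2 * 5 mod 43 = 1^2 * 5 = 1*5 = 5
  bit 1 = 0: r = r^2 mod 43 = 5^2 = 25
  bit 2 = 0: r = r^2 mod 43 = 25^2 = 23
  -> B = 23
s = B^a = 23^10 mod 43  (bits of 10 = 1010)
  bit 0 = 1: r = r^2 * 23 mod 43 = 1^2 * 23 = 1*23 = 23
  bit 1 = 0: r = r^2 mod 43 = 23^2 = 13
  bit 2 = 1: r = r^2 * 23 mod 43 = 13^2 * 23 = 40*23 = 17
  bit 3 = 0: r = r^2 mod 43 = 17^2 = 31
  -> s = B^a = 31

Answer: 31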